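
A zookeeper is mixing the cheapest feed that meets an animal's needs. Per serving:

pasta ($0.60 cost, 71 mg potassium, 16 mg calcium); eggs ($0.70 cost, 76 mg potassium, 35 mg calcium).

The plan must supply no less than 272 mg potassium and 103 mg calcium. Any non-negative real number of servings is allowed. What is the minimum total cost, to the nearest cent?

$2.43

pasta only: max(272/71, 103/16) = 6.438 servings → $3.86.
eggs only: max(272/76, 103/35) = 3.579 servings → $2.51.
pasta + eggs with both tight: 1.333 servings and 2.333 servings → $2.43.
Cheapest feasible corner: $2.43.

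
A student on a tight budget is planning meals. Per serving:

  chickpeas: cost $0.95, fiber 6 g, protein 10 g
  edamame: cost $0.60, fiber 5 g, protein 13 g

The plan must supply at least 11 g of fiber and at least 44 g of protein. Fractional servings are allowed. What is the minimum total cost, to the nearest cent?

For a min-cost LP with two ≥-constraints, a basic feasible solution has at most two positive variables.
chickpeas only: max(11/6, 44/10) = 4.4 servings → $4.18.
edamame only: max(11/5, 44/13) = 3.385 servings → $2.03.
chickpeas + edamame: the both-tight solution has a negative serving — not a feasible corner.
Cheapest feasible corner: $2.03.

$2.03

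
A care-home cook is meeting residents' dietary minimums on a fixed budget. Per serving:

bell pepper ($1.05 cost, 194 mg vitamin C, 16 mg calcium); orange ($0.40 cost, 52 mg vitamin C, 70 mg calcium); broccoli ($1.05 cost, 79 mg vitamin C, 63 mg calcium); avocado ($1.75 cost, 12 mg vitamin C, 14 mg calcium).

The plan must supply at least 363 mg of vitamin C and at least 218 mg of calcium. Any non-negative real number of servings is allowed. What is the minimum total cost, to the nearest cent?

$2.30

At the optimum either one food covers both requirements or two foods hit both targets exactly; no other combination can be cheaper.
bell pepper only: max(363/194, 218/16) = 13.62 servings → $14.31.
orange only: max(363/52, 218/70) = 6.981 servings → $2.79.
broccoli only: max(363/79, 218/63) = 4.595 servings → $4.82.
avocado only: max(363/12, 218/14) = 30.25 servings → $52.94.
bell pepper + orange with both tight: 1.104 servings and 2.862 servings → $2.30.
bell pepper + broccoli with both tight: 0.5153 servings and 3.329 servings → $4.04.
bell pepper + avocado with both tight: 0.977 servings and 14.45 servings → $26.32.
orange + broccoli with both targets exact would need a negative amount; discard.
orange + avocado: the both-tight solution has a negative serving — not a feasible corner.
broccoli + avocado: intersection lies outside the first quadrant.
The minimum over all feasible corners is $2.30.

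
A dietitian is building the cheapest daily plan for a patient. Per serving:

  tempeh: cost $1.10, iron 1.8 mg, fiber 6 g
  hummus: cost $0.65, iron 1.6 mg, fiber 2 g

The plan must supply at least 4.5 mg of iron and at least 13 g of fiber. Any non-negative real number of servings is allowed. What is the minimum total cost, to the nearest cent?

With two linear requirements the optimum uses one or two foods; enumerate the corners.
tempeh only: max(4.5/1.8, 13/6) = 2.5 servings → $2.75.
hummus only: max(4.5/1.6, 13/2) = 6.5 servings → $4.22.
tempeh + hummus with both tight: 1.967 servings and 0.6 servings → $2.55.
So the least-cost plan costs $2.55.

$2.55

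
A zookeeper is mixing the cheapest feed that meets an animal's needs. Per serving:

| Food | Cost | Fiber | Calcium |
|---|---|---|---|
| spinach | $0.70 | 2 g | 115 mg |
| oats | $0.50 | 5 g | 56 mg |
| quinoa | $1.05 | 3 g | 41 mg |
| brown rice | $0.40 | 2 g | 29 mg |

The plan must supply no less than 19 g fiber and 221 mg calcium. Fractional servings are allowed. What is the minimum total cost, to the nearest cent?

$1.94

Check every corner: each single food scaled to meet both minima, and each pair solved so both constraints bind.
spinach only: max(19/2, 221/115) = 9.5 servings → $6.65.
oats only: max(19/5, 221/56) = 3.946 servings → $1.97.
quinoa only: max(19/3, 221/41) = 6.333 servings → $6.65.
brown rice only: max(19/2, 221/29) = 9.5 servings → $3.80.
spinach + oats with both tight: 0.08855 servings and 3.765 servings → $1.94.
spinach + quinoa with both targets exact would need a negative amount; discard.
spinach + brown rice with both targets exact would need a negative amount; discard.
oats + quinoa with both tight: 3.135 servings and 1.108 servings → $2.73.
oats + brown rice with both tight: 3.303 servings and 1.242 servings → $2.15.
quinoa + brown rice: the both-tight solution has a negative serving — not a feasible corner.
The minimum over all feasible corners is $1.94.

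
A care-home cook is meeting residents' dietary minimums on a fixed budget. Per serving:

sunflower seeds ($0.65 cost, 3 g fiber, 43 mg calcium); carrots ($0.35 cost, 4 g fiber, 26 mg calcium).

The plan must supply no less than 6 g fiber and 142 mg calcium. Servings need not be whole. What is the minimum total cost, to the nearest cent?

Minimising a linear cost over {fiber ≥ 6, calcium ≥ 142, servings ≥ 0} — the optimum is at a vertex, using one or two foods.
sunflower seeds only: max(6/3, 142/43) = 3.302 servings → $2.15.
carrots only: max(6/4, 142/26) = 5.462 servings → $1.91.
sunflower seeds + carrots: the both-tight solution has a negative serving — not a feasible corner.
Cheapest feasible corner: $1.91.

$1.91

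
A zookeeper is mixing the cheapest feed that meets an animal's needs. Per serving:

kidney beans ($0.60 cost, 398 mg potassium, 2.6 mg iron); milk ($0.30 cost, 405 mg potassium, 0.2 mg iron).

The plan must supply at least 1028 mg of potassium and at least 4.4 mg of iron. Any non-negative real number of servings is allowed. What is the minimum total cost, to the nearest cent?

Check every corner: each single food scaled to meet both minima, and each pair solved so both constraints bind.
kidney beans only: max(1028/398, 4.4/2.6) = 2.583 servings → $1.55.
milk only: max(1028/405, 4.4/0.2) = 22 servings → $6.60.
kidney beans + milk with both tight: 1.619 servings and 0.9468 servings → $1.26.
The minimum over all feasible corners is $1.26.

$1.26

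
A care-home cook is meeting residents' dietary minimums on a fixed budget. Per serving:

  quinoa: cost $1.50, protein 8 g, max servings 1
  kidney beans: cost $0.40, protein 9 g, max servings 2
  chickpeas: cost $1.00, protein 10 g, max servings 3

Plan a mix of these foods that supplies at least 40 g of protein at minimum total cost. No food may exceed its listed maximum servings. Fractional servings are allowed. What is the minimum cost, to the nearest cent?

$3.00

Cost per g of protein: kidney beans $0.0444, chickpeas $0.1000, quinoa $0.1875.
Take 2 servings of kidney beans: +18.0 g protein for $0.80 (total $0.80, still need 22.0 g).
Take 2.2 servings of chickpeas: +22.0 g protein for $2.20 (total $3.00, still need 0.0 g).
Greedy by cheapest-per-g is optimal for a single linear constraint, so the minimum cost is $3.00.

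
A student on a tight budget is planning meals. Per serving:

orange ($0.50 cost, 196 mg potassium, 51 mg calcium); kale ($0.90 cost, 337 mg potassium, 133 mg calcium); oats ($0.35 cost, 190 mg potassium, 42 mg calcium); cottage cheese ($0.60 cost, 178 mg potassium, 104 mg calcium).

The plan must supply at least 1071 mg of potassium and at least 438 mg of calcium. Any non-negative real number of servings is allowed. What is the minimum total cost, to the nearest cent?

A basic optimal solution has at most two foods positive. Try each food alone and each pair with both targets met exactly.
orange only: max(1071/196, 438/51) = 8.588 servings → $4.29.
kale only: max(1071/337, 438/133) = 3.293 servings → $2.96.
oats only: max(1071/190, 438/42) = 10.43 servings → $3.65.
cottage cheese only: max(1071/178, 438/104) = 6.017 servings → $3.61.
orange + kale: the both-tight solution has a negative serving — not a feasible corner.
orange + oats: the both-tight solution has a negative serving — not a feasible corner.
orange + cottage cheese with both tight: 2.956 servings and 2.762 servings → $3.14.
kale + oats: the both-tight solution has a negative serving — not a feasible corner.
kale + cottage cheese with both tight: 2.938 servings and 0.4539 servings → $2.92.
oats + cottage cheese with both tight: 2.721 servings and 3.113 servings → $2.82.
Cheapest feasible corner: $2.82.

$2.82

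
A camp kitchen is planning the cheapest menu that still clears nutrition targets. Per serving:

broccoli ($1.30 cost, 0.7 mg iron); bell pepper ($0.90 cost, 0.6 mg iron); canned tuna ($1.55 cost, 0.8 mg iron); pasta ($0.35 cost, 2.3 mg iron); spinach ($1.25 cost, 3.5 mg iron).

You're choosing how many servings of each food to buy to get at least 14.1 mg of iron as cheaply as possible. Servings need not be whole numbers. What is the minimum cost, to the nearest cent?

$2.15

Cost per mg of iron: pasta $0.1522, spinach $0.3571, bell pepper $1.5000, broccoli $1.8571, canned tuna $1.9375.
With no serving limits, use only pasta: 14.1 mg / 2.3 mg = 6.13 servings × $0.35 = $2.15.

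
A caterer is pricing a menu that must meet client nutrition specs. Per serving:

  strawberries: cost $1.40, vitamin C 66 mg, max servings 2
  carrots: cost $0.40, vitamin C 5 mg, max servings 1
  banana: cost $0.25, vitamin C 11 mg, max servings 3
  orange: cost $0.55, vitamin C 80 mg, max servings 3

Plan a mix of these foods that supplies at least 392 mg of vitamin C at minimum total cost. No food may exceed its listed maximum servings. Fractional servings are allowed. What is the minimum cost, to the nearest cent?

Cost per mg of vitamin C: orange $0.0069, strawberries $0.0212, banana $0.0227, carrots $0.0800.
Take 3 servings of orange: +240.0 mg vitamin C for $1.65 (total $1.65, still need 152.0 mg).
Take 2 servings of strawberries: +132.0 mg vitamin C for $2.80 (total $4.45, still need 20.0 mg).
Take 1.818 servings of banana: +20.0 mg vitamin C for $0.45 (total $4.90, still need 0.0 mg).
Filling from the cheapest source first is optimal under one linear minimum: $4.90.

$4.90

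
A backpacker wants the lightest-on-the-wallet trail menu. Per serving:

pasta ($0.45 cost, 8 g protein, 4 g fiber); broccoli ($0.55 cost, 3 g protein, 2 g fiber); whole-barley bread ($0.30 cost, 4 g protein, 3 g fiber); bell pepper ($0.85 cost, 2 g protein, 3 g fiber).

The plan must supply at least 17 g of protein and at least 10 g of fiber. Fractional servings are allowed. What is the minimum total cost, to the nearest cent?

At the optimum either one food covers both requirements or two foods hit both targets exactly; no other combination can be cheaper.
pasta only: max(17/8, 10/4) = 2.5 servings → $1.12.
broccoli only: max(17/3, 10/2) = 5.667 servings → $3.12.
whole-barley bread only: max(17/4, 10/3) = 4.25 servings → $1.27.
bell pepper only: max(17/2, 10/3) = 8.5 servings → $7.22.
pasta + broccoli with both tight: 1 serving and 3 servings → $2.10.
pasta + whole-barley bread with both tight: 1.375 servings and 1.5 servings → $1.07.
pasta + bell pepper with both tight: 1.938 servings and 0.75 servings → $1.51.
broccoli + whole-barley bread: intersection lies outside the first quadrant.
broccoli + bell pepper: the both-tight solution has a negative serving — not a feasible corner.
whole-barley bread + bell pepper: intersection lies outside the first quadrant.
So the least-cost plan costs $1.07.

$1.07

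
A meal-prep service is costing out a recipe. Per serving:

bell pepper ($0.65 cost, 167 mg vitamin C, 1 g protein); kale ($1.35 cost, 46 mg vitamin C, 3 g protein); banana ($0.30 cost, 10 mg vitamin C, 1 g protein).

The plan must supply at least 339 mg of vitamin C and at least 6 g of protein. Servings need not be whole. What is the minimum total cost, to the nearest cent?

$2.42

Compare the cost at each extreme point of the feasible region.
bell pepper only: max(339/167, 6/1) = 6 servings → $3.90.
kale only: max(339/46, 6/3) = 7.37 servings → $9.95.
banana only: max(339/10, 6/1) = 33.9 servings → $10.17.
bell pepper + kale with both tight: 1.629 servings and 1.457 servings → $3.03.
bell pepper + banana with both tight: 1.777 servings and 4.223 servings → $2.42.
kale + banana with both targets exact would need a negative amount; discard.
The minimum over all feasible corners is $2.42.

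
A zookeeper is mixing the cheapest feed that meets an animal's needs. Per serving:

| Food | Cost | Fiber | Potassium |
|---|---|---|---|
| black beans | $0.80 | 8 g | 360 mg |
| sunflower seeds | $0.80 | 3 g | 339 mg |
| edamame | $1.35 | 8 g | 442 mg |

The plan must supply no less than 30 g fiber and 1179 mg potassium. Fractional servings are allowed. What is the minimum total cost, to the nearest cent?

For a min-cost LP with two ≥-constraints, a basic feasible solution has at most two positive variables.
black beans only: max(30/8, 1179/360) = 3.75 servings → $3.00.
sunflower seeds only: max(30/3, 1179/339) = 10 servings → $8.00.
edamame only: max(30/8, 1179/442) = 3.75 servings → $5.06.
black beans + sunflower seeds: the both-tight solution has a negative serving — not a feasible corner.
black beans + edamame with both targets exact would need a negative amount; discard.
sunflower seeds + edamame with both targets exact would need a negative amount; discard.
So the least-cost plan costs $3.00.

$3.00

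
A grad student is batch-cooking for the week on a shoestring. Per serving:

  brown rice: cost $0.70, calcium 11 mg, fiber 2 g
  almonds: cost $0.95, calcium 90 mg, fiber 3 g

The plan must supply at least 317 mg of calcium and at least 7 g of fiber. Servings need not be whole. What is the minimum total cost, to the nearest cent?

This is a tiny linear program; its minimum lies at a vertex of the feasible set. List the vertices and price them.
brown rice only: max(317/11, 7/2) = 28.82 servings → $20.17.
almonds only: max(317/90, 7/3) = 3.522 servings → $3.35.
brown rice + almonds: intersection lies outside the first quadrant.
So the least-cost plan costs $3.35.

$3.35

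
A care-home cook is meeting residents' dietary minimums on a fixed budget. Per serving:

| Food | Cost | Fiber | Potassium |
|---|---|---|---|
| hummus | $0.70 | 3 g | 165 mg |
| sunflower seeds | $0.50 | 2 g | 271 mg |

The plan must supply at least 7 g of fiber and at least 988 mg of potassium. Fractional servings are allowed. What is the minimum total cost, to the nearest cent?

Two binding constraints pin down two serving amounts, so the optimal mix uses at most two foods. The candidates are each food alone (scaled to the tighter of fiber/potassium) and each pair with both constraints tight.
hummus only: max(7/3, 988/165) = 5.988 servings → $4.19.
sunflower seeds only: max(7/2, 988/271) = 3.646 servings → $1.82.
hummus + sunflower seeds: the both-tight solution has a negative serving — not a feasible corner.
Cheapest feasible corner: $1.82.

$1.82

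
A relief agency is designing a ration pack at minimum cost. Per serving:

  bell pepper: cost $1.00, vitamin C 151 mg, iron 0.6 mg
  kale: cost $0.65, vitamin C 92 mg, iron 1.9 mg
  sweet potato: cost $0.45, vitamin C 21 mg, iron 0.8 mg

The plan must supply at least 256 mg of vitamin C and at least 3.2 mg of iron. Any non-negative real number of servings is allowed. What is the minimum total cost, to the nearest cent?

$1.75

bell pepper only: max(256/151, 3.2/0.6) = 5.333 servings → $5.33.
kale only: max(256/92, 3.2/1.9) = 2.783 servings → $1.81.
sweet potato only: max(256/21, 3.2/0.8) = 12.19 servings → $5.49.
bell pepper + kale with both tight: 0.8287 servings and 1.423 servings → $1.75.
bell pepper + sweet potato with both tight: 1.272 servings and 3.046 servings → $2.64.
kale + sweet potato: intersection lies outside the first quadrant.
The minimum over all feasible corners is $1.75.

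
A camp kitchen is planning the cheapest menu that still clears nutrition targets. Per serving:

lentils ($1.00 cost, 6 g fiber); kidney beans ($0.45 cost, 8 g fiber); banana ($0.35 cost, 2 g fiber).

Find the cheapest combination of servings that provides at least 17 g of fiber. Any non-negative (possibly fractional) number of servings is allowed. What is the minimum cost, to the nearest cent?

$0.96

Cost per g of fiber: kidney beans $0.0563, lentils $0.1667, banana $0.1750.
With no serving limits, use only kidney beans: 17 g / 8 g = 2.125 servings × $0.45 = $0.96.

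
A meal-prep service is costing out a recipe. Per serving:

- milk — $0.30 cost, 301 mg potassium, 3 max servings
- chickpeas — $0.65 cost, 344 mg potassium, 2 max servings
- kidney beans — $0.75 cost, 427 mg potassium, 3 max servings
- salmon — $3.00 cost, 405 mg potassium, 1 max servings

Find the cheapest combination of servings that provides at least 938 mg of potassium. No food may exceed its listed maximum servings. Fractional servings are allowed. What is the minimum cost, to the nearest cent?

Cost per mg of potassium: milk $0.0010, kidney beans $0.0018, chickpeas $0.0019, salmon $0.0074.
Take 3 servings of milk: +903.0 mg potassium for $0.90 (total $0.90, still need 35.0 mg).
Take 0.08197 servings of kidney beans: +35.0 mg potassium for $0.06 (total $0.96, still need 0.0 mg).
Filling from the cheapest source first is optimal under one linear minimum: $0.96.

$0.96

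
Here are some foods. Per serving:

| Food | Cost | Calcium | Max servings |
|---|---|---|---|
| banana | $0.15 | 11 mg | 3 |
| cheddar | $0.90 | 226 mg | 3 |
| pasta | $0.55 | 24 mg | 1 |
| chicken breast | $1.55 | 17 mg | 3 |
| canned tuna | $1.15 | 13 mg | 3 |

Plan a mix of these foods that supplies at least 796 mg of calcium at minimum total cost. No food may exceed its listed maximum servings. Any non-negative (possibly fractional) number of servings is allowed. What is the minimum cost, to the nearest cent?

$9.16

Cost per mg of calcium: cheddar $0.0040, banana $0.0136, pasta $0.0229, canned tuna $0.0885, chicken breast $0.0912.
Take 3 servings of cheddar: +678.0 mg calcium for $2.70 (total $2.70, still need 118.0 mg).
Take 3 servings of banana: +33.0 mg calcium for $0.45 (total $3.15, still need 85.0 mg).
Take 1 serving of pasta: +24.0 mg calcium for $0.55 (total $3.70, still need 61.0 mg).
Take 3 servings of canned tuna: +39.0 mg calcium for $3.45 (total $7.15, still need 22.0 mg).
Take 1.294 servings of chicken breast: +22.0 mg calcium for $2.01 (total $9.16, still need 0.0 mg).
Filling from the cheapest source first is optimal under one linear minimum: $9.16.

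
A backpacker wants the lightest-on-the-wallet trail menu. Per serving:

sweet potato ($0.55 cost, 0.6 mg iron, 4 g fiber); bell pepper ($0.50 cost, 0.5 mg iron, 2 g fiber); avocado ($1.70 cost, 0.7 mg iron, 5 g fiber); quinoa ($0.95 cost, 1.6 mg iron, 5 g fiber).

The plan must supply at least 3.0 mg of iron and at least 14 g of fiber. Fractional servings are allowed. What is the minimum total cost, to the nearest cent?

$2.20

With two linear requirements the optimum uses one or two foods; enumerate the corners.
sweet potato only: max(3.0/0.6, 14/4) = 5 servings → $2.75.
bell pepper only: max(3.0/0.5, 14/2) = 7 servings → $3.50.
avocado only: max(3.0/0.7, 14/5) = 4.286 servings → $7.29.
quinoa only: max(3.0/1.6, 14/5) = 2.8 servings → $2.66.
sweet potato + bell pepper with both tight: 1.25 servings and 4.5 servings → $2.94.
sweet potato + avocado: intersection lies outside the first quadrant.
sweet potato + quinoa with both tight: 2.176 servings and 1.059 servings → $2.20.
bell pepper + avocado with both tight: 4.727 servings and 0.9091 servings → $3.91.
bell pepper + quinoa with both targets exact would need a negative amount; discard.
avocado + quinoa with both tight: 1.644 servings and 1.156 servings → $3.89.
So the least-cost plan costs $2.20.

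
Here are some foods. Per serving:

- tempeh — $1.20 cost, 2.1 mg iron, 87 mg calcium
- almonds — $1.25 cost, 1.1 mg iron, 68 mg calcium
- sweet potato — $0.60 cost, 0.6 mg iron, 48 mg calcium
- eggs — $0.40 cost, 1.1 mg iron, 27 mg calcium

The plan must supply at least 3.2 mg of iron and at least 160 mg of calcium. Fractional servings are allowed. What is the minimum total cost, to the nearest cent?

A basic optimal solution has at most two foods positive. Try each food alone and each pair with both targets met exactly.
tempeh only: max(3.2/2.1, 160/87) = 1.839 servings → $2.21.
almonds only: max(3.2/1.1, 160/68) = 2.909 servings → $3.64.
sweet potato only: max(3.2/0.6, 160/48) = 5.333 servings → $3.20.
eggs only: max(3.2/1.1, 160/27) = 5.926 servings → $2.37.
tempeh + almonds with both tight: 0.8832 servings and 1.223 servings → $2.59.
tempeh + sweet potato with both tight: 1.185 servings and 1.185 servings → $2.13.
tempeh + eggs: intersection lies outside the first quadrant.
almonds + sweet potato: the both-tight solution has a negative serving — not a feasible corner.
almonds + eggs with both tight: 1.987 servings and 0.9224 servings → $2.85.
sweet potato + eggs with both tight: 2.448 servings and 1.574 servings → $2.10.
So the least-cost plan costs $2.10.

$2.10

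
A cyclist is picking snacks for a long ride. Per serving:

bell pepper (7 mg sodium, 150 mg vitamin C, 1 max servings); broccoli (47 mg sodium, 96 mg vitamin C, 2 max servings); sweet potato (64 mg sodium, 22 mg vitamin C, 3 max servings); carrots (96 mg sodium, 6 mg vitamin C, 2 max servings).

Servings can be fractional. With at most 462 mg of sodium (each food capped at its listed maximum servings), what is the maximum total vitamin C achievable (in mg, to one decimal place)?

Vitamin C per mg sodium: bell pepper 21.43, broccoli 2.043, sweet potato 0.3438, carrots 0.0625.
Take 1 serving of bell pepper: uses 7 mg sodium, +150.0 mg vitamin C (running total 150.0 mg).
Take 2 servings of broccoli: uses 94 mg sodium, +192.0 mg vitamin C (running total 342.0 mg).
Take 3 servings of sweet potato: uses 192 mg sodium, +66.0 mg vitamin C (running total 408.0 mg).
Take 1.76 servings of carrots: uses 169 mg sodium, +10.6 mg vitamin C (running total 418.6 mg).
Filling greedily by vitamin C-per-mg sodium is optimal for one linear limit, giving 418.6 mg.

418.6 mg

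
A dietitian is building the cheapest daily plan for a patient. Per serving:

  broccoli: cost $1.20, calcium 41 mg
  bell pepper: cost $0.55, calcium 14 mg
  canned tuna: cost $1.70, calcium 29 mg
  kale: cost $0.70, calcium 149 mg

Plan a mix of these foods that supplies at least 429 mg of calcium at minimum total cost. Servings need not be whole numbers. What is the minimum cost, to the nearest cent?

$2.02

Cost per mg of calcium: kale $0.0047, broccoli $0.0293, bell pepper $0.0393, canned tuna $0.0586.
With no serving limits, use only kale: 429 mg / 149 mg = 2.879 servings × $0.70 = $2.02.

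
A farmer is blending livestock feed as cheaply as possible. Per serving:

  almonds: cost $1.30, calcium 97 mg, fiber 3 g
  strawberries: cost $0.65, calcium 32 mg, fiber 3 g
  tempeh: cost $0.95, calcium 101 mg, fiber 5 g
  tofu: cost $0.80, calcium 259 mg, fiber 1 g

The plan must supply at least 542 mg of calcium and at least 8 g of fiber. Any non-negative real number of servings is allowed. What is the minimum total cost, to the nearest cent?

With two linear requirements the optimum uses one or two foods; enumerate the corners.
almonds only: max(542/97, 8/3) = 5.588 servings → $7.26.
strawberries only: max(542/32, 8/3) = 16.94 servings → $11.01.
tempeh only: max(542/101, 8/5) = 5.366 servings → $5.10.
tofu only: max(542/259, 8/1) = 8 servings → $6.40.
almonds + strawberries with both targets exact would need a negative amount; discard.
almonds + tempeh with both targets exact would need a negative amount; discard.
almonds + tofu with both tight: 2.25 servings and 1.25 servings → $3.92.
strawberries + tempeh with both targets exact would need a negative amount; discard.
strawberries + tofu with both tight: 2.054 servings and 1.839 servings → $2.81.
tempeh + tofu with both tight: 1.281 servings and 1.593 servings → $2.49.
So the least-cost plan costs $2.49.

$2.49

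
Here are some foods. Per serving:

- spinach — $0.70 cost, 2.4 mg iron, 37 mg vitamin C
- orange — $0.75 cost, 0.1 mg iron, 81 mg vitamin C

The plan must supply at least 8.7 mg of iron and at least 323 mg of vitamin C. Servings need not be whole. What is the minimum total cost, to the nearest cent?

$4.25

Minimising a linear cost over {iron ≥ 8.7, vitamin C ≥ 323, servings ≥ 0} — the optimum is at a vertex, using one or two foods.
spinach only: max(8.7/2.4, 323/37) = 8.73 servings → $6.11.
orange only: max(8.7/0.1, 323/81) = 87 servings → $65.25.
spinach + orange with both tight: 3.526 servings and 2.377 servings → $4.25.
So the least-cost plan costs $4.25.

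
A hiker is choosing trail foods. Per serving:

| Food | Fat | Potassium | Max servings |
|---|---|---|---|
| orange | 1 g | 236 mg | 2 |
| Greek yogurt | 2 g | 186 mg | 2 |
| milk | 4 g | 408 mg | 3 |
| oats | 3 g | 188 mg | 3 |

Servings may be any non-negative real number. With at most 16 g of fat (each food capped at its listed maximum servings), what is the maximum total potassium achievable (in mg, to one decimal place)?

Potassium per g fat: orange 236, milk 102, Greek yogurt 93, oats 62.67.
Take 2 servings of orange: uses 2 g fat, +472.0 mg potassium (running total 472.0 mg).
Take 3 servings of milk: uses 12 g fat, +1224.0 mg potassium (running total 1696.0 mg).
Take 1 serving of Greek yogurt: uses 2 g fat, +186.0 mg potassium (running total 1882.0 mg).
Greedy by best ratio exhausts the fat allowance optimally: 1882.0 mg.

1882.0 mg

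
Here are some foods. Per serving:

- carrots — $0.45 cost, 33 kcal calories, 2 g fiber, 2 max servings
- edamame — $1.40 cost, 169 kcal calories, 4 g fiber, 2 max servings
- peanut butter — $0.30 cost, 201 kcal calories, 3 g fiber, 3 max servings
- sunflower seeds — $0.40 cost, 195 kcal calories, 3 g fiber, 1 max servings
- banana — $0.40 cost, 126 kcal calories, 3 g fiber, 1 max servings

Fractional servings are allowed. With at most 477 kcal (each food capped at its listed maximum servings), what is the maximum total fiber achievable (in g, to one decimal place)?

Fiber per kcal: carrots 0.06061, banana 0.02381, edamame 0.02367, sunflower seeds 0.01538, peanut butter 0.01493.
Take 2 servings of carrots: uses 66 kcal, +4.0 g fiber (running total 4.0 g).
Take 1 serving of banana: uses 126 kcal, +3.0 g fiber (running total 7.0 g).
Take 1.686 servings of edamame: uses 285 kcal, +6.7 g fiber (running total 13.7 g).
Filling greedily by fiber-per-kcal is optimal for one linear limit, giving 13.7 g.

13.7 g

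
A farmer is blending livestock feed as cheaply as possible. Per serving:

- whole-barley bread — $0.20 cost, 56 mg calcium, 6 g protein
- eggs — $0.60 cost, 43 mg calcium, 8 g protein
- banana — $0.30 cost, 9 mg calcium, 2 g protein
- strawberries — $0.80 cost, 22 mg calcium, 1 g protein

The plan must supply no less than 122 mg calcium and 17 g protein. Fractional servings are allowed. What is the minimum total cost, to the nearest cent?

$0.57

A basic optimal solution has at most two foods positive. Try each food alone and each pair with both targets met exactly.
whole-barley bread only: max(122/56, 17/6) = 2.833 servings → $0.57.
eggs only: max(122/43, 17/8) = 2.837 servings → $1.70.
banana only: max(122/9, 17/2) = 13.56 servings → $4.07.
strawberries only: max(122/22, 17/1) = 17 servings → $13.60.
whole-barley bread + eggs with both tight: 1.289 servings and 1.158 servings → $0.95.
whole-barley bread + banana with both tight: 1.569 servings and 3.793 servings → $1.45.
whole-barley bread + strawberries: the both-tight solution has a negative serving — not a feasible corner.
eggs + banana: intersection lies outside the first quadrant.
eggs + strawberries with both tight: 1.895 servings and 1.842 servings → $2.61.
banana + strawberries with both tight: 7.2 servings and 2.6 servings → $4.24.
Cheapest feasible corner: $0.57.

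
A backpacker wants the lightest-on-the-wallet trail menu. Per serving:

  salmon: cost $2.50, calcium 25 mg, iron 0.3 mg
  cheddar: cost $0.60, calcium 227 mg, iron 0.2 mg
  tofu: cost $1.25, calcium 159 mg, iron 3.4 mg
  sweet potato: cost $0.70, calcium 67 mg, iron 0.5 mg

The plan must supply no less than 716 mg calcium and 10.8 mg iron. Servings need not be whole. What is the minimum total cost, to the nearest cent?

$4.48

At the optimum either one food covers both requirements or two foods hit both targets exactly; no other combination can be cheaper.
salmon only: max(716/25, 10.8/0.3) = 36 servings → $90.00.
cheddar only: max(716/227, 10.8/0.2) = 54 servings → $32.40.
tofu only: max(716/159, 10.8/3.4) = 4.503 servings → $5.63.
sweet potato only: max(716/67, 10.8/0.5) = 21.6 servings → $15.12.
salmon + cheddar: the both-tight solution has a negative serving — not a feasible corner.
salmon + tofu with both tight: 19.23 servings and 1.48 servings → $49.92.
salmon + sweet potato with both targets exact would need a negative amount; discard.
cheddar + tofu with both tight: 0.9692 servings and 3.119 servings → $4.48.
cheddar + sweet potato with both targets exact would need a negative amount; discard.
tofu + sweet potato with both tight: 2.465 servings and 4.836 servings → $6.47.
Cheapest feasible corner: $4.48.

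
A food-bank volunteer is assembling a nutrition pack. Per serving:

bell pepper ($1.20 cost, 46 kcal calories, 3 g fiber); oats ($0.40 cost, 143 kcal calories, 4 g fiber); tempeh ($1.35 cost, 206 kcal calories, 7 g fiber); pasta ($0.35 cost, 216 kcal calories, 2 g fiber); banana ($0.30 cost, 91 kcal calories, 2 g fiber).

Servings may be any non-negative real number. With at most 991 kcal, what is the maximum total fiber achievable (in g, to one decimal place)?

64.6 g

Fiber per kcal: bell pepper 0.06522, tempeh 0.03398, oats 0.02797, banana 0.02198, pasta 0.009259.
With no serving limits, spend the whole calories allowance on bell pepper: 991 kcal / 46 kcal × 3 g = 64.6 g.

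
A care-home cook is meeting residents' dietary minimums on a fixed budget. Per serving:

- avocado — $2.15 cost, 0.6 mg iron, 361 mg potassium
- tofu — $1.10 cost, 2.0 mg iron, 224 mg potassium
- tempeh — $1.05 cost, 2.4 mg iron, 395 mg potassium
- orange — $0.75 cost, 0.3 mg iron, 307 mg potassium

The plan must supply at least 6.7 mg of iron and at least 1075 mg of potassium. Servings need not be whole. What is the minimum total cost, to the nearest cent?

$2.93

Minimising a linear cost over {iron ≥ 6.7, potassium ≥ 1075, servings ≥ 0} — the optimum is at a vertex, using one or two foods.
avocado only: max(6.7/0.6, 1075/361) = 11.17 servings → $24.01.
tofu only: max(6.7/2.0, 1075/224) = 4.799 servings → $5.28.
tempeh only: max(6.7/2.4, 1075/395) = 2.792 servings → $2.93.
orange only: max(6.7/0.3, 1075/307) = 22.33 servings → $16.75.
avocado + tofu with both tight: 1.105 servings and 3.019 servings → $5.70.
avocado + tempeh with both targets exact would need a negative amount; discard.
avocado + orange: the both-tight solution has a negative serving — not a feasible corner.
tofu + tempeh with both tight: 0.2635 servings and 2.572 servings → $2.99.
tofu + orange with both tight: 3.172 servings and 1.187 servings → $4.38.
tempeh + orange: intersection lies outside the first quadrant.
So the least-cost plan costs $2.93.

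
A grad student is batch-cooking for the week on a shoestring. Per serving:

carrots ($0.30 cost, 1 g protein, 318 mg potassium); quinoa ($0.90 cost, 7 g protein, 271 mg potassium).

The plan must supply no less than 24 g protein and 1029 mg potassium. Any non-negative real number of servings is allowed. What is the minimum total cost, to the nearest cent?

$3.15

This is a tiny linear program; its minimum lies at a vertex of the feasible set. List the vertices and price them.
carrots only: max(24/1, 1029/318) = 24 servings → $7.20.
quinoa only: max(24/7, 1029/271) = 3.797 servings → $3.42.
carrots + quinoa with both tight: 0.3575 servings and 3.377 servings → $3.15.
The minimum over all feasible corners is $3.15.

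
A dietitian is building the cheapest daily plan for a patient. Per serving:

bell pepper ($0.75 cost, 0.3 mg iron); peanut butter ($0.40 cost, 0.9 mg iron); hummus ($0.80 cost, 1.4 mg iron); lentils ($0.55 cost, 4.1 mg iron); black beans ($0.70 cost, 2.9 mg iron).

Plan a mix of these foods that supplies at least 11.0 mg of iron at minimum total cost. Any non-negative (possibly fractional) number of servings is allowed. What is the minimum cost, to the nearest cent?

Cost per mg of iron: lentils $0.1341, black beans $0.2414, peanut butter $0.4444, hummus $0.5714, bell pepper $2.5000.
With no serving limits, use only lentils: 11.0 mg / 4.1 mg = 2.683 servings × $0.55 = $1.48.

$1.48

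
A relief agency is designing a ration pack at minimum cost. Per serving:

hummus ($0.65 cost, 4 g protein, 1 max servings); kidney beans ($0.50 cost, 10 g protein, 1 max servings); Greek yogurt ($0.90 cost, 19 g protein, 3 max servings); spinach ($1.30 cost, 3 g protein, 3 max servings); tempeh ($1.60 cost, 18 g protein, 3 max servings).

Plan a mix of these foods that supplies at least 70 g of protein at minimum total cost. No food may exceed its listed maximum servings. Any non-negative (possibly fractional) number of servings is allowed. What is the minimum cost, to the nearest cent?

Cost per g of protein: Greek yogurt $0.0474, kidney beans $0.0500, tempeh $0.0889, hummus $0.1625, spinach $0.4333.
Take 3 servings of Greek yogurt: +57.0 g protein for $2.70 (total $2.70, still need 13.0 g).
Take 1 serving of kidney beans: +10.0 g protein for $0.50 (total $3.20, still need 3.0 g).
Take 0.1667 servings of tempeh: +3.0 g protein for $0.27 (total $3.47, still need 0.0 g).
Greedy by cheapest-per-g is optimal for a single linear constraint, so the minimum cost is $3.47.

$3.47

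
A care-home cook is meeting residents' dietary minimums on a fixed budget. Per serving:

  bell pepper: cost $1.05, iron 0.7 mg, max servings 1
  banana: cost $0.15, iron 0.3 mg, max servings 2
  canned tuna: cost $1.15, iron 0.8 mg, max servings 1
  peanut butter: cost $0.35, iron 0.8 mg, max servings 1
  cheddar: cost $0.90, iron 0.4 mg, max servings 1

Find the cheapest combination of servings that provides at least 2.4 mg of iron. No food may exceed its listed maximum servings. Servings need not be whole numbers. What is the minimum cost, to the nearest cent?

Cost per mg of iron: peanut butter $0.4375, banana $0.5000, canned tuna $1.4375, bell pepper $1.5000, cheddar $2.2500.
Take 1 serving of peanut butter: +0.8 mg iron for $0.35 (total $0.35, still need 1.6 mg).
Take 2 servings of banana: +0.6 mg iron for $0.30 (total $0.65, still need 1.0 mg).
Take 1 serving of canned tuna: +0.8 mg iron for $1.15 (total $1.80, still need 0.2 mg).
Take 0.2857 servings of bell pepper: +0.2 mg iron for $0.30 (total $2.10, still need 0.0 mg).
Filling from the cheapest source first is optimal under one linear minimum: $2.10.

$2.10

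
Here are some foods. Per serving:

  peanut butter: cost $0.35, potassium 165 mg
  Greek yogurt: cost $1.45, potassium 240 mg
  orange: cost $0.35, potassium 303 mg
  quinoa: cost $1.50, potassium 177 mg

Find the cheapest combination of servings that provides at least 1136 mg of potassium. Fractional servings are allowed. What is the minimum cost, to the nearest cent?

Cost per mg of potassium: orange $0.0012, peanut butter $0.0021, Greek yogurt $0.0060, quinoa $0.0085.
With no serving limits, use only orange: 1136 mg / 303 mg = 3.749 servings × $0.35 = $1.31.

$1.31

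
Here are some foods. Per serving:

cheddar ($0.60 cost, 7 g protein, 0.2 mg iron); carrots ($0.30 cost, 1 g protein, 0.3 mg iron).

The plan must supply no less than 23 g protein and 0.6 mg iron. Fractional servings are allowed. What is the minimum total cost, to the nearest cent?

This is a tiny linear program; its minimum lies at a vertex of the feasible set. List the vertices and price them.
cheddar only: max(23/7, 0.6/0.2) = 3.286 servings → $1.97.
carrots only: max(23/1, 0.6/0.3) = 23 servings → $6.90.
cheddar + carrots with both targets exact would need a negative amount; discard.
The minimum over all feasible corners is $1.97.

$1.97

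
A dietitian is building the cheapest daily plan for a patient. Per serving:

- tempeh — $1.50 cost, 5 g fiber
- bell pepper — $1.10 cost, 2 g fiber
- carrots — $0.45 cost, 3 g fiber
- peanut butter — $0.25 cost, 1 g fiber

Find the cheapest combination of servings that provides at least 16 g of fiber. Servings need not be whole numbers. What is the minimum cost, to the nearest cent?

Cost per g of fiber: carrots $0.1500, peanut butter $0.2500, tempeh $0.3000, bell pepper $0.5500.
With no serving limits, use only carrots: 16 g / 3 g = 5.333 servings × $0.45 = $2.40.

$2.40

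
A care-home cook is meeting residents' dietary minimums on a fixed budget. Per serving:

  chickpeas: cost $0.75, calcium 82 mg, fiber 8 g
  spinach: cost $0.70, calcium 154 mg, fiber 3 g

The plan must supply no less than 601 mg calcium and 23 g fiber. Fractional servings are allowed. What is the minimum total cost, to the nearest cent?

$3.40

chickpeas only: max(601/82, 23/8) = 7.329 servings → $5.50.
spinach only: max(601/154, 23/3) = 7.667 servings → $5.37.
chickpeas + spinach with both tight: 1.764 servings and 2.963 servings → $3.40.
Cheapest feasible corner: $3.40.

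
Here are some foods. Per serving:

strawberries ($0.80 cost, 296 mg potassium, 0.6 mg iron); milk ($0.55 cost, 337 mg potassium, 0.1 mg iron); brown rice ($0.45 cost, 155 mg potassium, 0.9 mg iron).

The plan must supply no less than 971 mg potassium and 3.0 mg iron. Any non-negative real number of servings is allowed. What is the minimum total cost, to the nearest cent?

Two binding constraints pin down two serving amounts, so the optimal mix uses at most two foods. The candidates are each food alone (scaled to the tighter of potassium/iron) and each pair with both constraints tight.
strawberries only: max(971/296, 3.0/0.6) = 5 servings → $4.00.
milk only: max(971/337, 3.0/0.1) = 30 servings → $16.50.
brown rice only: max(971/155, 3.0/0.9) = 6.265 servings → $2.82.
strawberries + milk with both targets exact would need a negative amount; discard.
strawberries + brown rice with both tight: 2.358 servings and 1.761 servings → $2.68.
milk + brown rice with both tight: 1.421 servings and 3.175 servings → $2.21.
The minimum over all feasible corners is $2.21.

$2.21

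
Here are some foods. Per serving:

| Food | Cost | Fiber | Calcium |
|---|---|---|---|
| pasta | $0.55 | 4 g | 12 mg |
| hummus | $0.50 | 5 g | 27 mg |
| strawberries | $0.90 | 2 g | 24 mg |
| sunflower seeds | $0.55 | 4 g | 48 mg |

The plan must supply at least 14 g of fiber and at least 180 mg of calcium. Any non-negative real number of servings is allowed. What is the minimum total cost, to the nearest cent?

$2.06

pasta only: max(14/4, 180/12) = 15 servings → $8.25.
hummus only: max(14/5, 180/27) = 6.667 servings → $3.33.
strawberries only: max(14/2, 180/24) = 7.5 servings → $6.75.
sunflower seeds only: max(14/4, 180/48) = 3.75 servings → $2.06.
pasta + hummus: intersection lies outside the first quadrant.
pasta + strawberries: the both-tight solution has a negative serving — not a feasible corner.
pasta + sunflower seeds: intersection lies outside the first quadrant.
hummus + strawberries: the both-tight solution has a negative serving — not a feasible corner.
hummus + sunflower seeds: the both-tight solution has a negative serving — not a feasible corner.
strawberries + sunflower seeds (both tight): parallel constraints — no distinct corner.
The minimum over all feasible corners is $2.06.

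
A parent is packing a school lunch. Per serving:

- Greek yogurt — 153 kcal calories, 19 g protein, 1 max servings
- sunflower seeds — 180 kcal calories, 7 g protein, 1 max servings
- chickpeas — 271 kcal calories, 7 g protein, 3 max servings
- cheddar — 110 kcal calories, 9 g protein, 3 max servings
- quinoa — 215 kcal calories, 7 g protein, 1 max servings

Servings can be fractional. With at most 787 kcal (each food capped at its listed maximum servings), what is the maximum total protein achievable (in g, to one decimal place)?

Protein per kcal: Greek yogurt 0.1242, cheddar 0.08182, sunflower seeds 0.03889, quinoa 0.03256, chickpeas 0.02583.
Take 1 serving of Greek yogurt: uses 153 kcal, +19.0 g protein (running total 19.0 g).
Take 3 servings of cheddar: uses 330 kcal, +27.0 g protein (running total 46.0 g).
Take 1 serving of sunflower seeds: uses 180 kcal, +7.0 g protein (running total 53.0 g).
Take 0.5767 servings of quinoa: uses 124 kcal, +4.0 g protein (running total 57.0 g).
Filling greedily by protein-per-kcal is optimal for one linear limit, giving 57.0 g.

57.0 g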